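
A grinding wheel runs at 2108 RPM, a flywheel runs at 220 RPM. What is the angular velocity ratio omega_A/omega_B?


Given: RPM_A = 2108, RPM_B = 220
omega = 2*pi*RPM/60, so omega_A/omega_B = RPM_A / RPM_B
omega_A/omega_B = 2108 / 220
omega_A/omega_B = 527/55

527/55


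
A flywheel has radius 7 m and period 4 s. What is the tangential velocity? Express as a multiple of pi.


Given: radius r = 7 m, period T = 4 s
Using v = 2*pi*r / T
v = 2*pi*7 / 4
v = 14*pi / 4
v = 7/2*pi m/s

7/2*pi m/s


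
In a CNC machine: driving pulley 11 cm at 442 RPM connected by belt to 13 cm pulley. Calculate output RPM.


Given: D1 = 11 cm, w1 = 442 RPM, D2 = 13 cm
Using D1*w1 = D2*w2
w2 = D1*w1 / D2
w2 = 11*442 / 13
w2 = 4862 / 13
w2 = 374 RPM

374 RPM


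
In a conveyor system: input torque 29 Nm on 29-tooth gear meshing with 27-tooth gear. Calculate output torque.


Given: N1 = 29, N2 = 27, T1 = 29 Nm
Using T2/T1 = N2/N1
T2 = T1 * N2 / N1
T2 = 29 * 27 / 29
T2 = 783 / 29
T2 = 27 Nm

27 Nm


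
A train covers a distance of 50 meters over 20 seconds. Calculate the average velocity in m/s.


Given: distance d = 50 m, time t = 20 s
Using v = d / t
v = 50 / 20
v = 5/2 m/s

5/2 m/s


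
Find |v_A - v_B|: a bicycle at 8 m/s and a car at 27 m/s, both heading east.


Given: v_A = 8 m/s east, v_B = 27 m/s east
Both move in the same direction; relative speed = |v_A - v_B|
|8 - 27| = |-19|
= 19 m/s

19 m/s


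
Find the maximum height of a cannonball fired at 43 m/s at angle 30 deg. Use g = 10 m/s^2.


Given: v0 = 43 m/s, theta = 30 deg, g = 10 m/s^2
sin^2(30) = 1/4
Using H = v0^2 * sin^2(theta) / (2*g)
H = 43^2 * 1/4 / (2*10)
H = 1849 * 1/4 / 20
H = 1849/4 / 20
H = 1849/80 m

1849/80 m


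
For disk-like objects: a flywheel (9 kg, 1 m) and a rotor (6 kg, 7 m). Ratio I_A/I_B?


Given: M1=9 kg, R1=1 m, M2=6 kg, R2=7 m
For a disk: I = (1/2)*M*R^2, so I_A/I_B = (M1*R1^2)/(M2*R2^2)
M1*R1^2 = 9*1 = 9
M2*R2^2 = 6*49 = 294
I_A/I_B = 9/294 = 3/98

3/98


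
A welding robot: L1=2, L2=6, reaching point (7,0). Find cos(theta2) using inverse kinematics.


Given: L1 = 2, L2 = 6, target (x, y) = (7, 0)
Using cos(theta2) = (x^2 + y^2 - L1^2 - L2^2) / (2*L1*L2)
x^2 + y^2 = 7^2 + 0 = 49
L1^2 + L2^2 = 4 + 36 = 40
Numerator = 49 - 40 = 9
Denominator = 2*2*6 = 24
cos(theta2) = 9/24 = 3/8

3/8


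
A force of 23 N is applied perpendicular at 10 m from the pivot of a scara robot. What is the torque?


Given: F = 23 N, r = 10 m, angle = 90 deg (perpendicular)
Using tau = F * r * sin(90)
sin(90) = 1
tau = 23 * 10 * 1
tau = 230 Nm

230 Nm


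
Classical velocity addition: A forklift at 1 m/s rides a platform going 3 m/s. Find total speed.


Given: object velocity = 1 m/s, platform velocity = 3 m/s (same direction)
Using classical velocity addition: v_total = v_object + v_platform
v_total = 1 + 3
v_total = 4 m/s

4 m/s


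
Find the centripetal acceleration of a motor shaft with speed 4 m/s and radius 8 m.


Given: v = 4 m/s, r = 8 m
Using a_c = v^2 / r
a_c = 4^2 / 8
a_c = 16 / 8
a_c = 2 m/s^2

2 m/s^2


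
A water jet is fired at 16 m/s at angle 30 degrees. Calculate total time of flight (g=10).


Given: v0 = 16 m/s, theta = 30 deg, g = 10 m/s^2
sin(30) = 1/2
Using T = 2*v0*sin(theta) / g
T = 2*16*1/2 / 10
T = 16 / 10
T = 8/5 s

8/5 s


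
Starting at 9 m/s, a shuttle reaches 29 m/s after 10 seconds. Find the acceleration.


Given: initial velocity v0 = 9 m/s, final velocity v = 29 m/s, time t = 10 s
Using a = (v - v0) / t
a = (29 - 9) / 10
a = 20 / 10
a = 2 m/s^2

2 m/s^2


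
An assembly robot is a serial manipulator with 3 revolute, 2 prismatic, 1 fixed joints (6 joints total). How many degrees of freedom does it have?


Given: serial robot with 3 revolute, 2 prismatic, 1 fixed joints
DOF contribution per joint type: revolute=1, prismatic=1, spherical=3, fixed=0
DOF = 3*1 + 2*1 + 1*0
DOF = 5

5


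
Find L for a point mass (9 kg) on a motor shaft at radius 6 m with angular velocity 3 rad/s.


Given: m = 9 kg, r = 6 m, omega = 3 rad/s
For a point mass: I = m*r^2
I = 9*6^2 = 9*36 = 324
L = I*omega = 324*3
L = 972 kg*m^2/s

972 kg*m^2/s


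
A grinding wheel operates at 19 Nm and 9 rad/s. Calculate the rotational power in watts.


Given: tau = 19 Nm, omega = 9 rad/s
Using P = tau * omega
P = 19 * 9
P = 171 W

171 W


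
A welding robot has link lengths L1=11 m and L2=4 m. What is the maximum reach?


Given: L1 = 11 m, L2 = 4 m
For a 2-link planar arm, max reach = L1 + L2 (fully extended)
Max reach = 11 + 4
Max reach = 15 m

15 m


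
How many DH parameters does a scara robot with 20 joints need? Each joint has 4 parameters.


Given: 20 joints, 4 DH parameters per joint (d, theta, a, alpha)
Total DH parameters = number_of_joints * 4
Total = 20 * 4
Total = 80

80


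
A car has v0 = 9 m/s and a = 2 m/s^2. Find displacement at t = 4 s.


Given: v0 = 9 m/s, a = 2 m/s^2, t = 4 s
Using s = v0*t + (1/2)*a*t^2
s = 9*4 + (1/2)*2*4^2
s = 36 + (1/2)*32
s = 36 + 16
s = 52

52 m


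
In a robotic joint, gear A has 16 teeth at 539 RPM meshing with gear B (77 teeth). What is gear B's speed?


Given: N1 = 16 teeth, w1 = 539 RPM, N2 = 77 teeth
Using N1*w1 = N2*w2
w2 = N1*w1 / N2
w2 = 16*539 / 77
w2 = 8624 / 77
w2 = 112 RPM

112 RPM


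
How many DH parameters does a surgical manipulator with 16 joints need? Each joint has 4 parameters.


Given: 16 joints, 4 DH parameters per joint (d, theta, a, alpha)
Total DH parameters = number_of_joints * 4
Total = 16 * 4
Total = 64

64


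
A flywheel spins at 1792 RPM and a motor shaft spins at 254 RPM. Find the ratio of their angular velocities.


Given: RPM_A = 1792, RPM_B = 254
omega = 2*pi*RPM/60, so omega_A/omega_B = RPM_A / RPM_B
omega_A/omega_B = 1792 / 254
omega_A/omega_B = 896/127

896/127


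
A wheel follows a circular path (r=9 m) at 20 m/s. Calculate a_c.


Given: v = 20 m/s, r = 9 m
Using a_c = v^2 / r
a_c = 20^2 / 9
a_c = 400 / 9
a_c = 400/9 m/s^2

400/9 m/s^2


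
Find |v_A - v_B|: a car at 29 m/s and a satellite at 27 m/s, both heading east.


Given: v_A = 29 m/s east, v_B = 27 m/s east
Both move in the same direction; relative speed = |v_A - v_B|
|29 - 27| = |2|
= 2 m/s

2 m/s


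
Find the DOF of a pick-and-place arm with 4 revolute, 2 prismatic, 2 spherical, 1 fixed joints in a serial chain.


Given: serial robot with 4 revolute, 2 prismatic, 2 spherical, 1 fixed joints
DOF contribution per joint type: revolute=1, prismatic=1, spherical=3, fixed=0
DOF = 4*1 + 2*1 + 2*3 + 1*0
DOF = 12

12


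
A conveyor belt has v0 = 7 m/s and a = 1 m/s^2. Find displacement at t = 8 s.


Given: v0 = 7 m/s, a = 1 m/s^2, t = 8 s
Using s = v0*t + (1/2)*a*t^2
s = 7*8 + (1/2)*1*8^2
s = 56 + (1/2)*64
s = 56 + 32
s = 88

88 m


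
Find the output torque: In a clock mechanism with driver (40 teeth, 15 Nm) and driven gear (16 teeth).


Given: N1 = 40, N2 = 16, T1 = 15 Nm
Using T2/T1 = N2/N1
T2 = T1 * N2 / N1
T2 = 15 * 16 / 40
T2 = 240 / 40
T2 = 6 Nm

6 Nm


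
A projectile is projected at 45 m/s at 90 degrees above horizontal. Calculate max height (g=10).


Given: v0 = 45 m/s, theta = 90 deg, g = 10 m/s^2
sin^2(90) = 1
Using H = v0^2 * sin^2(theta) / (2*g)
H = 45^2 * 1 / (2*10)
H = 2025 * 1 / 20
H = 2025 / 20
H = 405/4 m

405/4 m


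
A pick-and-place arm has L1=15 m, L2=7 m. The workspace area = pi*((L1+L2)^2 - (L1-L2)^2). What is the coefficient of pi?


Given: L1 = 15, L2 = 7
(L1+L2)^2 = (22)^2 = 484
(L1-L2)^2 = (8)^2 = 64
Difference = 484 - 64 = 420
This equals 4*L1*L2 = 4*15*7 = 420
Workspace area = 420*pi

420


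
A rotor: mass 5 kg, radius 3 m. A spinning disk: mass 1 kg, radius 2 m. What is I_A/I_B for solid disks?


Given: M1=5 kg, R1=3 m, M2=1 kg, R2=2 m
For a disk: I = (1/2)*M*R^2, so I_A/I_B = (M1*R1^2)/(M2*R2^2)
M1*R1^2 = 5*9 = 45
M2*R2^2 = 1*4 = 4
I_A/I_B = 45/4 = 45/4

45/4


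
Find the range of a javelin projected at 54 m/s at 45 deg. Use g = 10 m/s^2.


Given: v0 = 54 m/s, theta = 45 deg, g = 10 m/s^2
sin(2*45) = sin(90) = 1
Using R = v0^2 * sin(2*theta) / g
R = 54^2 * 1 / 10
R = 2916 / 10
R = 1458/5 m

1458/5 m


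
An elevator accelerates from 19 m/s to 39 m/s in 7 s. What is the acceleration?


Given: initial velocity v0 = 19 m/s, final velocity v = 39 m/s, time t = 7 s
Using a = (v - v0) / t
a = (39 - 19) / 7
a = 20 / 7
a = 20/7 m/s^2

20/7 m/s^2


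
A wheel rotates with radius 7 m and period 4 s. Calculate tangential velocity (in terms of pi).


Given: radius r = 7 m, period T = 4 s
Using v = 2*pi*r / T
v = 2*pi*7 / 4
v = 14*pi / 4
v = 7/2*pi m/s

7/2*pi m/s


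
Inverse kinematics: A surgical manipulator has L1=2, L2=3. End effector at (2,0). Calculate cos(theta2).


Given: L1 = 2, L2 = 3, target (x, y) = (2, 0)
Using cos(theta2) = (x^2 + y^2 - L1^2 - L2^2) / (2*L1*L2)
x^2 + y^2 = 2^2 + 0 = 4
L1^2 + L2^2 = 4 + 9 = 13
Numerator = 4 - 13 = -9
Denominator = 2*2*3 = 12
cos(theta2) = -9/12 = -3/4

-3/4


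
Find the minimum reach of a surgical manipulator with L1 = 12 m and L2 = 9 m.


Given: L1 = 12 m, L2 = 9 m
For a 2-link planar arm, min reach = |L1 - L2| (second link folded back)
Min reach = |12 - 9|
Min reach = 3 m

3 m


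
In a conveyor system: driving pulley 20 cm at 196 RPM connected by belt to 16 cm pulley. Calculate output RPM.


Given: D1 = 20 cm, w1 = 196 RPM, D2 = 16 cm
Using D1*w1 = D2*w2
w2 = D1*w1 / D2
w2 = 20*196 / 16
w2 = 3920 / 16
w2 = 245 RPM

245 RPM


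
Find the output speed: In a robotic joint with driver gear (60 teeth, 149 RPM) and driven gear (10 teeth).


Given: N1 = 60 teeth, w1 = 149 RPM, N2 = 10 teeth
Using N1*w1 = N2*w2
w2 = N1*w1 / N2
w2 = 60*149 / 10
w2 = 8940 / 10
w2 = 894 RPM

894 RPM


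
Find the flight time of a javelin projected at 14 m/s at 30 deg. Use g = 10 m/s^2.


Given: v0 = 14 m/s, theta = 30 deg, g = 10 m/s^2
sin(30) = 1/2
Using T = 2*v0*sin(theta) / g
T = 2*14*1/2 / 10
T = 14 / 10
T = 7/5 s

7/5 s


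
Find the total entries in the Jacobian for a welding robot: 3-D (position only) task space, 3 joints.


Given: task space dimension = 3, joints = 3
Jacobian is a 3 x 3 matrix
Total entries = rows * columns
Total = 3 * 3
Total = 9

9


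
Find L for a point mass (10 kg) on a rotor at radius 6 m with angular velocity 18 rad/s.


Given: m = 10 kg, r = 6 m, omega = 18 rad/s
For a point mass: I = m*r^2
I = 10*6^2 = 10*36 = 360
L = I*omega = 360*18
L = 6480 kg*m^2/s

6480 kg*m^2/s


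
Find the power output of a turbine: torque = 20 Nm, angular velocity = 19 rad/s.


Given: tau = 20 Nm, omega = 19 rad/s
Using P = tau * omega
P = 20 * 19
P = 380 W

380 W


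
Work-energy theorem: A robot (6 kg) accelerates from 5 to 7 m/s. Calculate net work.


Given: m = 6 kg, v0 = 5 m/s, v = 7 m/s
Using W = (1/2)*m*(v^2 - v0^2)
v^2 = 7^2 = 49
v0^2 = 5^2 = 25
v^2 - v0^2 = 49 - 25 = 24
W = (1/2)*6*24 = 72 J

72 J


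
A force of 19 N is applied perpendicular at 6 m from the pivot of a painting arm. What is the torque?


Given: F = 19 N, r = 6 m, angle = 90 deg (perpendicular)
Using tau = F * r * sin(90)
sin(90) = 1
tau = 19 * 6 * 1
tau = 114 Nm

114 Nm


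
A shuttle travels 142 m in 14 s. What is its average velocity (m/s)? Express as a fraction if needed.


Given: distance d = 142 m, time t = 14 s
Using v = d / t
v = 142 / 14
v = 71/7 m/s

71/7 m/s


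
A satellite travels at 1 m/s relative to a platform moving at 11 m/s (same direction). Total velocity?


Given: object velocity = 1 m/s, platform velocity = 11 m/s (same direction)
Using classical velocity addition: v_total = v_object + v_platform
v_total = 1 + 11
v_total = 12 m/s

12 m/s


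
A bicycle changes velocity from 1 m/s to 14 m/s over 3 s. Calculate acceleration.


Given: initial velocity v0 = 1 m/s, final velocity v = 14 m/s, time t = 3 s
Using a = (v - v0) / t
a = (14 - 1) / 3
a = 13 / 3
a = 13/3 m/s^2

13/3 m/s^2


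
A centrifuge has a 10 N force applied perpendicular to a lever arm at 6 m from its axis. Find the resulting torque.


Given: F = 10 N, r = 6 m, angle = 90 deg (perpendicular)
Using tau = F * r * sin(90)
sin(90) = 1
tau = 10 * 6 * 1
tau = 60 Nm

60 Nm


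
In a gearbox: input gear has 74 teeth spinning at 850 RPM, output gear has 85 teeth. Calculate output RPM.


Given: N1 = 74 teeth, w1 = 850 RPM, N2 = 85 teeth
Using N1*w1 = N2*w2
w2 = N1*w1 / N2
w2 = 74*850 / 85
w2 = 62900 / 85
w2 = 740 RPM

740 RPM


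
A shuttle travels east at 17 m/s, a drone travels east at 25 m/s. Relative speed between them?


Given: v_A = 17 m/s east, v_B = 25 m/s east
Both move in the same direction; relative speed = |v_A - v_B|
|17 - 25| = |-8|
= 8 m/s

8 m/s


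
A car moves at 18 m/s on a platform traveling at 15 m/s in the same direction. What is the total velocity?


Given: object velocity = 18 m/s, platform velocity = 15 m/s (same direction)
Using classical velocity addition: v_total = v_object + v_platform
v_total = 18 + 15
v_total = 33 m/s

33 m/s


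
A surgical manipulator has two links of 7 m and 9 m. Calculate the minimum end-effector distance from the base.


Given: L1 = 7 m, L2 = 9 m
For a 2-link planar arm, min reach = |L1 - L2| (second link folded back)
Min reach = |7 - 9|
Min reach = 2 m

2 m


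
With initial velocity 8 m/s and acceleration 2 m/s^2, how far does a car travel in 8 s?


Given: v0 = 8 m/s, a = 2 m/s^2, t = 8 s
Using s = v0*t + (1/2)*a*t^2
s = 8*8 + (1/2)*2*8^2
s = 64 + (1/2)*128
s = 64 + 64
s = 128

128 m


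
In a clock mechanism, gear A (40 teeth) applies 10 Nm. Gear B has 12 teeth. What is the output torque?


Given: N1 = 40, N2 = 12, T1 = 10 Nm
Using T2/T1 = N2/N1
T2 = T1 * N2 / N1
T2 = 10 * 12 / 40
T2 = 120 / 40
T2 = 3 Nm

3 Nm


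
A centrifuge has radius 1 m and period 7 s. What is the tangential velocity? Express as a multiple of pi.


Given: radius r = 1 m, period T = 7 s
Using v = 2*pi*r / T
v = 2*pi*1 / 7
v = 2*pi / 7
v = 2/7*pi m/s

2/7*pi m/s


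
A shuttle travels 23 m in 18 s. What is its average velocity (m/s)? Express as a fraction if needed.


Given: distance d = 23 m, time t = 18 s
Using v = d / t
v = 23 / 18
v = 23/18 m/s

23/18 m/s


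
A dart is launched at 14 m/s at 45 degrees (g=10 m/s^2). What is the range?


Given: v0 = 14 m/s, theta = 45 deg, g = 10 m/s^2
sin(2*45) = sin(90) = 1
Using R = v0^2 * sin(2*theta) / g
R = 14^2 * 1 / 10
R = 196 / 10
R = 98/5 m

98/5 m


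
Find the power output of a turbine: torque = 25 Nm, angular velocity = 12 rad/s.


Given: tau = 25 Nm, omega = 12 rad/s
Using P = tau * omega
P = 25 * 12
P = 300 W

300 W


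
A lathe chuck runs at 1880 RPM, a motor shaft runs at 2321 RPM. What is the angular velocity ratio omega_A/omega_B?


Given: RPM_A = 1880, RPM_B = 2321
omega = 2*pi*RPM/60, so omega_A/omega_B = RPM_A / RPM_B
omega_A/omega_B = 1880 / 2321
omega_A/omega_B = 1880/2321

1880/2321


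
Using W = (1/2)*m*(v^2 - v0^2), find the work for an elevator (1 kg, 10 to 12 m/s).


Given: m = 1 kg, v0 = 10 m/s, v = 12 m/s
Using W = (1/2)*m*(v^2 - v0^2)
v^2 = 12^2 = 144
v0^2 = 10^2 = 100
v^2 - v0^2 = 144 - 100 = 44
W = (1/2)*1*44 = 22 J

22 J


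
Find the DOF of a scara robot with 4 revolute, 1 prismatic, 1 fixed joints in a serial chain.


Given: serial robot with 4 revolute, 1 prismatic, 1 fixed joints
DOF contribution per joint type: revolute=1, prismatic=1, spherical=3, fixed=0
DOF = 4*1 + 1*1 + 1*0
DOF = 5

5


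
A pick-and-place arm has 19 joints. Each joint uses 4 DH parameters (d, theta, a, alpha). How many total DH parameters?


Given: 19 joints, 4 DH parameters per joint (d, theta, a, alpha)
Total DH parameters = number_of_joints * 4
Total = 19 * 4
Total = 76

76


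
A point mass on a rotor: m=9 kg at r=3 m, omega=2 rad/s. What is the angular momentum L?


Given: m = 9 kg, r = 3 m, omega = 2 rad/s
For a point mass: I = m*r^2
I = 9*3^2 = 9*9 = 81
L = I*omega = 81*2
L = 162 kg*m^2/s

162 kg*m^2/s


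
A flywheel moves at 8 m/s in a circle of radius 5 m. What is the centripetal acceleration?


Given: v = 8 m/s, r = 5 m
Using a_c = v^2 / r
a_c = 8^2 / 5
a_c = 64 / 5
a_c = 64/5 m/s^2

64/5 m/s^2


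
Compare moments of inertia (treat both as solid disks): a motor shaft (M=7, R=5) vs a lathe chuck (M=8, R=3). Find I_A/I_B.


Given: M1=7 kg, R1=5 m, M2=8 kg, R2=3 m
For a disk: I = (1/2)*M*R^2, so I_A/I_B = (M1*R1^2)/(M2*R2^2)
M1*R1^2 = 7*25 = 175
M2*R2^2 = 8*9 = 72
I_A/I_B = 175/72 = 175/72

175/72


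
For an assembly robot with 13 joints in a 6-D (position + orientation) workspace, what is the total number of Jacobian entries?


Given: task space dimension = 6, joints = 13
Jacobian is a 6 x 13 matrix
Total entries = rows * columns
Total = 6 * 13
Total = 78

78


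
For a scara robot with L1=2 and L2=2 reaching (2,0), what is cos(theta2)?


Given: L1 = 2, L2 = 2, target (x, y) = (2, 0)
Using cos(theta2) = (x^2 + y^2 - L1^2 - L2^2) / (2*L1*L2)
x^2 + y^2 = 2^2 + 0 = 4
L1^2 + L2^2 = 4 + 4 = 8
Numerator = 4 - 8 = -4
Denominator = 2*2*2 = 8
cos(theta2) = -4/8 = -1/2

-1/2


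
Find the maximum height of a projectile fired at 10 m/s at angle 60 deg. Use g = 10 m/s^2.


Given: v0 = 10 m/s, theta = 60 deg, g = 10 m/s^2
sin^2(60) = 3/4
Using H = v0^2 * sin^2(theta) / (2*g)
H = 10^2 * 3/4 / (2*10)
H = 100 * 3/4 / 20
H = 75 / 20
H = 15/4 m

15/4 m


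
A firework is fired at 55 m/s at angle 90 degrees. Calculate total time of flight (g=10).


Given: v0 = 55 m/s, theta = 90 deg, g = 10 m/s^2
sin(90) = 1
Using T = 2*v0*sin(theta) / g
T = 2*55*1 / 10
T = 110 / 10
T = 11 s

11 s


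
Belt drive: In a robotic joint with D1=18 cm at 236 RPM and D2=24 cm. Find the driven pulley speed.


Given: D1 = 18 cm, w1 = 236 RPM, D2 = 24 cm
Using D1*w1 = D2*w2
w2 = D1*w1 / D2
w2 = 18*236 / 24
w2 = 4248 / 24
w2 = 177 RPM

177 RPM


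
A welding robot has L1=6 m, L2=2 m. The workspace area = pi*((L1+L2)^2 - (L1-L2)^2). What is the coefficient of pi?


Given: L1 = 6, L2 = 2
(L1+L2)^2 = (8)^2 = 64
(L1-L2)^2 = (4)^2 = 16
Difference = 64 - 16 = 48
This equals 4*L1*L2 = 4*6*2 = 48
Workspace area = 48*pi

48


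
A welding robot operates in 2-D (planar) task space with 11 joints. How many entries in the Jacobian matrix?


Given: task space dimension = 2, joints = 11
Jacobian is a 2 x 11 matrix
Total entries = rows * columns
Total = 2 * 11
Total = 22

22


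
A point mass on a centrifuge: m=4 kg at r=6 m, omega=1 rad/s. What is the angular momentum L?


Given: m = 4 kg, r = 6 m, omega = 1 rad/s
For a point mass: I = m*r^2
I = 4*6^2 = 4*36 = 144
L = I*omega = 144*1
L = 144 kg*m^2/s

144 kg*m^2/s


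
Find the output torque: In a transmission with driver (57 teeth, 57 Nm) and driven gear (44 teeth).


Given: N1 = 57, N2 = 44, T1 = 57 Nm
Using T2/T1 = N2/N1
T2 = T1 * N2 / N1
T2 = 57 * 44 / 57
T2 = 2508 / 57
T2 = 44 Nm

44 Nm


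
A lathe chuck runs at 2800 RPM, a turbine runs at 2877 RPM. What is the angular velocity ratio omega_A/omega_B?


Given: RPM_A = 2800, RPM_B = 2877
omega = 2*pi*RPM/60, so omega_A/omega_B = RPM_A / RPM_B
omega_A/omega_B = 2800 / 2877
omega_A/omega_B = 400/411

400/411


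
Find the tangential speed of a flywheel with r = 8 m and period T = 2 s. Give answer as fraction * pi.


Given: radius r = 8 m, period T = 2 s
Using v = 2*pi*r / T
v = 2*pi*8 / 2
v = 16*pi / 2
v = 8*pi m/s

8*pi m/s


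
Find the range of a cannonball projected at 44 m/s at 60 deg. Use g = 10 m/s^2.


Given: v0 = 44 m/s, theta = 60 deg, g = 10 m/s^2
sin(2*60) = sin(120) = sqrt(3)/2
Using R = v0^2 * sin(2*theta) / g
R = 44^2 * (sqrt(3)/2) / 10
R = 1936 * sqrt(3) / 20
R = 484/5*sqrt(3) m

484/5*sqrt(3) m


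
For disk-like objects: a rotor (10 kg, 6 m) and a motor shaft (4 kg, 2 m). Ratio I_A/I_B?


Given: M1=10 kg, R1=6 m, M2=4 kg, R2=2 m
For a disk: I = (1/2)*M*R^2, so I_A/I_B = (M1*R1^2)/(M2*R2^2)
M1*R1^2 = 10*36 = 360
M2*R2^2 = 4*4 = 16
I_A/I_B = 360/16 = 45/2

45/2


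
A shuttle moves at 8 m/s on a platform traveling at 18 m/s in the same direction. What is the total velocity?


Given: object velocity = 8 m/s, platform velocity = 18 m/s (same direction)
Using classical velocity addition: v_total = v_object + v_platform
v_total = 8 + 18
v_total = 26 m/s

26 m/s


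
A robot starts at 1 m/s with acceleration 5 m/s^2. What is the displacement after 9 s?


Given: v0 = 1 m/s, a = 5 m/s^2, t = 9 s
Using s = v0*t + (1/2)*a*t^2
s = 1*9 + (1/2)*5*9^2
s = 9 + (1/2)*405
s = 9 + 405/2
s = 423/2

423/2 m


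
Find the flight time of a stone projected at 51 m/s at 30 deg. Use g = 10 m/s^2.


Given: v0 = 51 m/s, theta = 30 deg, g = 10 m/s^2
sin(30) = 1/2
Using T = 2*v0*sin(theta) / g
T = 2*51*1/2 / 10
T = 51 / 10
T = 51/10 s

51/10 s


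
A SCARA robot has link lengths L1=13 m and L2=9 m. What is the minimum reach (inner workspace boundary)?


Given: L1 = 13 m, L2 = 9 m
For a 2-link planar arm, min reach = |L1 - L2| (second link folded back)
Min reach = |13 - 9|
Min reach = 4 m

4 m


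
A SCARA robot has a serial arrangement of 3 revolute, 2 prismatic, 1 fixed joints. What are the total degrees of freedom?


Given: serial robot with 3 revolute, 2 prismatic, 1 fixed joints
DOF contribution per joint type: revolute=1, prismatic=1, spherical=3, fixed=0
DOF = 3*1 + 2*1 + 1*0
DOF = 5

5


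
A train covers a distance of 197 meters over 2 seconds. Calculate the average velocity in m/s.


Given: distance d = 197 m, time t = 2 s
Using v = d / t
v = 197 / 2
v = 197/2 m/s

197/2 m/s


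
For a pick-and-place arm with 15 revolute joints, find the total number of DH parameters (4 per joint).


Given: 15 joints, 4 DH parameters per joint (d, theta, a, alpha)
Total DH parameters = number_of_joints * 4
Total = 15 * 4
Total = 60

60


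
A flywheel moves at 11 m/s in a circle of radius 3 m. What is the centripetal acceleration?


Given: v = 11 m/s, r = 3 m
Using a_c = v^2 / r
a_c = 11^2 / 3
a_c = 121 / 3
a_c = 121/3 m/s^2

121/3 m/s^2


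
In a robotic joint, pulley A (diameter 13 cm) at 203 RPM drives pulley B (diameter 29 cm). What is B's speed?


Given: D1 = 13 cm, w1 = 203 RPM, D2 = 29 cm
Using D1*w1 = D2*w2
w2 = D1*w1 / D2
w2 = 13*203 / 29
w2 = 2639 / 29
w2 = 91 RPM

91 RPM


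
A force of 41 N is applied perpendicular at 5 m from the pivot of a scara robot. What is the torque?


Given: F = 41 N, r = 5 m, angle = 90 deg (perpendicular)
Using tau = F * r * sin(90)
sin(90) = 1
tau = 41 * 5 * 1
tau = 205 Nm

205 Nm


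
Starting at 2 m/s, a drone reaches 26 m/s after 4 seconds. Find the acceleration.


Given: initial velocity v0 = 2 m/s, final velocity v = 26 m/s, time t = 4 s
Using a = (v - v0) / t
a = (26 - 2) / 4
a = 24 / 4
a = 6 m/s^2

6 m/s^2


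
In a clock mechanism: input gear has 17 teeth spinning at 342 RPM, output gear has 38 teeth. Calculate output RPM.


Given: N1 = 17 teeth, w1 = 342 RPM, N2 = 38 teeth
Using N1*w1 = N2*w2
w2 = N1*w1 / N2
w2 = 17*342 / 38
w2 = 5814 / 38
w2 = 153 RPM

153 RPM


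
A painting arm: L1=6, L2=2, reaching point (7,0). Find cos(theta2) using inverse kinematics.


Given: L1 = 6, L2 = 2, target (x, y) = (7, 0)
Using cos(theta2) = (x^2 + y^2 - L1^2 - L2^2) / (2*L1*L2)
x^2 + y^2 = 7^2 + 0 = 49
L1^2 + L2^2 = 36 + 4 = 40
Numerator = 49 - 40 = 9
Denominator = 2*6*2 = 24
cos(theta2) = 9/24 = 3/8

3/8


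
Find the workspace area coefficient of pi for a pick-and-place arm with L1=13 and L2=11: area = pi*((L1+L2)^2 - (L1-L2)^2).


Given: L1 = 13, L2 = 11
(L1+L2)^2 = (24)^2 = 576
(L1-L2)^2 = (2)^2 = 4
Difference = 576 - 4 = 572
This equals 4*L1*L2 = 4*13*11 = 572
Workspace area = 572*pi

572


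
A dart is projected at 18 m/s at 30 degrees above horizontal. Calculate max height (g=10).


Given: v0 = 18 m/s, theta = 30 deg, g = 10 m/s^2
sin^2(30) = 1/4
Using H = v0^2 * sin^2(theta) / (2*g)
H = 18^2 * 1/4 / (2*10)
H = 324 * 1/4 / 20
H = 81 / 20
H = 81/20 m

81/20 m


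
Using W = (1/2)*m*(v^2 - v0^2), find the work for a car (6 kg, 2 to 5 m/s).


Given: m = 6 kg, v0 = 2 m/s, v = 5 m/s
Using W = (1/2)*m*(v^2 - v0^2)
v^2 = 5^2 = 25
v0^2 = 2^2 = 4
v^2 - v0^2 = 25 - 4 = 21
W = (1/2)*6*21 = 63 J

63 J


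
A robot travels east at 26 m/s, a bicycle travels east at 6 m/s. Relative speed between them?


Given: v_A = 26 m/s east, v_B = 6 m/s east
Both move in the same direction; relative speed = |v_A - v_B|
|26 - 6| = |20|
= 20 m/s

20 m/s


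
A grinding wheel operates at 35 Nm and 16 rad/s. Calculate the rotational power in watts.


Given: tau = 35 Nm, omega = 16 rad/s
Using P = tau * omega
P = 35 * 16
P = 560 W

560 W


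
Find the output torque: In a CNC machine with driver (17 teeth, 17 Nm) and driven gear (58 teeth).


Given: N1 = 17, N2 = 58, T1 = 17 Nm
Using T2/T1 = N2/N1
T2 = T1 * N2 / N1
T2 = 17 * 58 / 17
T2 = 986 / 17
T2 = 58 Nm

58 Nm


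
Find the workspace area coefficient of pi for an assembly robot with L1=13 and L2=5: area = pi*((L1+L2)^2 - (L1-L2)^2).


Given: L1 = 13, L2 = 5
(L1+L2)^2 = (18)^2 = 324
(L1-L2)^2 = (8)^2 = 64
Difference = 324 - 64 = 260
This equals 4*L1*L2 = 4*13*5 = 260
Workspace area = 260*pi

260


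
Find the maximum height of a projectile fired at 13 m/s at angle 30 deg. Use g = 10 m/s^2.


Given: v0 = 13 m/s, theta = 30 deg, g = 10 m/s^2
sin^2(30) = 1/4
Using H = v0^2 * sin^2(theta) / (2*g)
H = 13^2 * 1/4 / (2*10)
H = 169 * 1/4 / 20
H = 169/4 / 20
H = 169/80 m

169/80 m


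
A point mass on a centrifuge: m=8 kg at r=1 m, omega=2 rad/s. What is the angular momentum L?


Given: m = 8 kg, r = 1 m, omega = 2 rad/s
For a point mass: I = m*r^2
I = 8*1^2 = 8*1 = 8
L = I*omega = 8*2
L = 16 kg*m^2/s

16 kg*m^2/s


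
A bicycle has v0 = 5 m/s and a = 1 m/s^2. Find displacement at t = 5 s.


Given: v0 = 5 m/s, a = 1 m/s^2, t = 5 s
Using s = v0*t + (1/2)*a*t^2
s = 5*5 + (1/2)*1*5^2
s = 25 + (1/2)*25
s = 25 + 25/2
s = 75/2

75/2 m


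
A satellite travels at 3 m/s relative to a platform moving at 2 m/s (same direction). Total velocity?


Given: object velocity = 3 m/s, platform velocity = 2 m/s (same direction)
Using classical velocity addition: v_total = v_object + v_platform
v_total = 3 + 2
v_total = 5 m/s

5 m/s


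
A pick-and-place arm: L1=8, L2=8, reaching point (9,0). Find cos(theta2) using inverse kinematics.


Given: L1 = 8, L2 = 8, target (x, y) = (9, 0)
Using cos(theta2) = (x^2 + y^2 - L1^2 - L2^2) / (2*L1*L2)
x^2 + y^2 = 9^2 + 0 = 81
L1^2 + L2^2 = 64 + 64 = 128
Numerator = 81 - 128 = -47
Denominator = 2*8*8 = 128
cos(theta2) = -47/128 = -47/128

-47/128


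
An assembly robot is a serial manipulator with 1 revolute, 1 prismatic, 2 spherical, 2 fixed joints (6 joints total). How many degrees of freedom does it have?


Given: serial robot with 1 revolute, 1 prismatic, 2 spherical, 2 fixed joints
DOF contribution per joint type: revolute=1, prismatic=1, spherical=3, fixed=0
DOF = 1*1 + 1*1 + 2*3 + 2*0
DOF = 8

8


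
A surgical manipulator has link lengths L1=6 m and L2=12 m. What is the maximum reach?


Given: L1 = 6 m, L2 = 12 m
For a 2-link planar arm, max reach = L1 + L2 (fully extended)
Max reach = 6 + 12
Max reach = 18 m

18 m


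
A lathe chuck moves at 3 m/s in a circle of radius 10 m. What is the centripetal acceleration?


Given: v = 3 m/s, r = 10 m
Using a_c = v^2 / r
a_c = 3^2 / 10
a_c = 9 / 10
a_c = 9/10 m/s^2

9/10 m/s^2


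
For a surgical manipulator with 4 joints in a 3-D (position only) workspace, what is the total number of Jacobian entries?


Given: task space dimension = 3, joints = 4
Jacobian is a 3 x 4 matrix
Total entries = rows * columns
Total = 3 * 4
Total = 12

12


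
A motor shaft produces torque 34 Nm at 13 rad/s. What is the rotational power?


Given: tau = 34 Nm, omega = 13 rad/s
Using P = tau * omega
P = 34 * 13
P = 442 W

442 W


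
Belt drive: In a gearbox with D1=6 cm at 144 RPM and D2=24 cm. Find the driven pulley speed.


Given: D1 = 6 cm, w1 = 144 RPM, D2 = 24 cm
Using D1*w1 = D2*w2
w2 = D1*w1 / D2
w2 = 6*144 / 24
w2 = 864 / 24
w2 = 36 RPM

36 RPM


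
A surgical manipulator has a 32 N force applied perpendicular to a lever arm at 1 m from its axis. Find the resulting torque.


Given: F = 32 N, r = 1 m, angle = 90 deg (perpendicular)
Using tau = F * r * sin(90)
sin(90) = 1
tau = 32 * 1 * 1
tau = 32 Nm

32 Nm


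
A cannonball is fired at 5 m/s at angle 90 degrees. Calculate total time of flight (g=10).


Given: v0 = 5 m/s, theta = 90 deg, g = 10 m/s^2
sin(90) = 1
Using T = 2*v0*sin(theta) / g
T = 2*5*1 / 10
T = 10 / 10
T = 1 s

1 s


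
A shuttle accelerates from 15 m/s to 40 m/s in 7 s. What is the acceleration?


Given: initial velocity v0 = 15 m/s, final velocity v = 40 m/s, time t = 7 s
Using a = (v - v0) / t
a = (40 - 15) / 7
a = 25 / 7
a = 25/7 m/s^2

25/7 m/s^2


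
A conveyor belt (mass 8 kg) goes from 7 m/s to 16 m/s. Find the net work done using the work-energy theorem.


Given: m = 8 kg, v0 = 7 m/s, v = 16 m/s
Using W = (1/2)*m*(v^2 - v0^2)
v^2 = 16^2 = 256
v0^2 = 7^2 = 49
v^2 - v0^2 = 256 - 49 = 207
W = (1/2)*8*207 = 828 J

828 J


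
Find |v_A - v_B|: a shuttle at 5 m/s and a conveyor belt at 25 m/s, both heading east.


Given: v_A = 5 m/s east, v_B = 25 m/s east
Both move in the same direction; relative speed = |v_A - v_B|
|5 - 25| = |-20|
= 20 m/s

20 m/s


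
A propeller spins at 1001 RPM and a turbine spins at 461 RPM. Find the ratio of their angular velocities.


Given: RPM_A = 1001, RPM_B = 461
omega = 2*pi*RPM/60, so omega_A/omega_B = RPM_A / RPM_B
omega_A/omega_B = 1001 / 461
omega_A/omega_B = 1001/461

1001/461


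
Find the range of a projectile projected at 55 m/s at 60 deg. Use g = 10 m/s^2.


Given: v0 = 55 m/s, theta = 60 deg, g = 10 m/s^2
sin(2*60) = sin(120) = sqrt(3)/2
Using R = v0^2 * sin(2*theta) / g
R = 55^2 * (sqrt(3)/2) / 10
R = 3025 * sqrt(3) / 20
R = 605/4*sqrt(3) m

605/4*sqrt(3) m


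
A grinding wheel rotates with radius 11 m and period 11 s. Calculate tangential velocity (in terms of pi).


Given: radius r = 11 m, period T = 11 s
Using v = 2*pi*r / T
v = 2*pi*11 / 11
v = 22*pi / 11
v = 2*pi m/s

2*pi m/s


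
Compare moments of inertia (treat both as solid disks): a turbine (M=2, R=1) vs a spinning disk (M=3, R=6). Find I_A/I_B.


Given: M1=2 kg, R1=1 m, M2=3 kg, R2=6 m
For a disk: I = (1/2)*M*R^2, so I_A/I_B = (M1*R1^2)/(M2*R2^2)
M1*R1^2 = 2*1 = 2
M2*R2^2 = 3*36 = 108
I_A/I_B = 2/108 = 1/54

1/54


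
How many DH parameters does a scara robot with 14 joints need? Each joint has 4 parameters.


Given: 14 joints, 4 DH parameters per joint (d, theta, a, alpha)
Total DH parameters = number_of_joints * 4
Total = 14 * 4
Total = 56

56


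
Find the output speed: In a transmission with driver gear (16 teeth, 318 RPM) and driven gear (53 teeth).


Given: N1 = 16 teeth, w1 = 318 RPM, N2 = 53 teeth
Using N1*w1 = N2*w2
w2 = N1*w1 / N2
w2 = 16*318 / 53
w2 = 5088 / 53
w2 = 96 RPM

96 RPM


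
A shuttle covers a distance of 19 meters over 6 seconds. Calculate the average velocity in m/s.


Given: distance d = 19 m, time t = 6 s
Using v = d / t
v = 19 / 6
v = 19/6 m/s

19/6 m/s


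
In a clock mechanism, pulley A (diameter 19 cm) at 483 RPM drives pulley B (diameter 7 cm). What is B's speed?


Given: D1 = 19 cm, w1 = 483 RPM, D2 = 7 cm
Using D1*w1 = D2*w2
w2 = D1*w1 / D2
w2 = 19*483 / 7
w2 = 9177 / 7
w2 = 1311 RPM

1311 RPM


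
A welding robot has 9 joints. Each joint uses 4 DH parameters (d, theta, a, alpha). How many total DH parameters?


Given: 9 joints, 4 DH parameters per joint (d, theta, a, alpha)
Total DH parameters = number_of_joints * 4
Total = 9 * 4
Total = 36

36


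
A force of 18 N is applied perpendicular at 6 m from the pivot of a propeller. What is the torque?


Given: F = 18 N, r = 6 m, angle = 90 deg (perpendicular)
Using tau = F * r * sin(90)
sin(90) = 1
tau = 18 * 6 * 1
tau = 108 Nm

108 Nm


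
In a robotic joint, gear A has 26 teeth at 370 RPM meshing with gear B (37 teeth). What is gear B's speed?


Given: N1 = 26 teeth, w1 = 370 RPM, N2 = 37 teeth
Using N1*w1 = N2*w2
w2 = N1*w1 / N2
w2 = 26*370 / 37
w2 = 9620 / 37
w2 = 260 RPM

260 RPM


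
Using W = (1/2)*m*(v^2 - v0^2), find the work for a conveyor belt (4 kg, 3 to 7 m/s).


Given: m = 4 kg, v0 = 3 m/s, v = 7 m/s
Using W = (1/2)*m*(v^2 - v0^2)
v^2 = 7^2 = 49
v0^2 = 3^2 = 9
v^2 - v0^2 = 49 - 9 = 40
W = (1/2)*4*40 = 80 J

80 J


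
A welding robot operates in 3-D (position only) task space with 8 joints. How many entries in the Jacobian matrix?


Given: task space dimension = 3, joints = 8
Jacobian is a 3 x 8 matrix
Total entries = rows * columns
Total = 3 * 8
Total = 24

24


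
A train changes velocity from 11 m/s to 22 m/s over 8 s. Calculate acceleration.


Given: initial velocity v0 = 11 m/s, final velocity v = 22 m/s, time t = 8 s
Using a = (v - v0) / t
a = (22 - 11) / 8
a = 11 / 8
a = 11/8 m/s^2

11/8 m/s^2


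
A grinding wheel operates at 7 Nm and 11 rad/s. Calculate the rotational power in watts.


Given: tau = 7 Nm, omega = 11 rad/s
Using P = tau * omega
P = 7 * 11
P = 77 W

77 W


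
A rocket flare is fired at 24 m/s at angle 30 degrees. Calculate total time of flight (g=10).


Given: v0 = 24 m/s, theta = 30 deg, g = 10 m/s^2
sin(30) = 1/2
Using T = 2*v0*sin(theta) / g
T = 2*24*1/2 / 10
T = 24 / 10
T = 12/5 s

12/5 s


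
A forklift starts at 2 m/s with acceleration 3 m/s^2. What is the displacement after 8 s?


Given: v0 = 2 m/s, a = 3 m/s^2, t = 8 s
Using s = v0*t + (1/2)*a*t^2
s = 2*8 + (1/2)*3*8^2
s = 16 + (1/2)*192
s = 16 + 96
s = 112

112 m


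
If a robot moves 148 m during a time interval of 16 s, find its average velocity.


Given: distance d = 148 m, time t = 16 s
Using v = d / t
v = 148 / 16
v = 37/4 m/s

37/4 m/s


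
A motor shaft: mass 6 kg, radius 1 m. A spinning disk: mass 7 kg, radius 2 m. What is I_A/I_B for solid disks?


Given: M1=6 kg, R1=1 m, M2=7 kg, R2=2 m
For a disk: I = (1/2)*M*R^2, so I_A/I_B = (M1*R1^2)/(M2*R2^2)
M1*R1^2 = 6*1 = 6
M2*R2^2 = 7*4 = 28
I_A/I_B = 6/28 = 3/14

3/14


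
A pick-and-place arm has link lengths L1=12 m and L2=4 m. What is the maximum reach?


Given: L1 = 12 m, L2 = 4 m
For a 2-link planar arm, max reach = L1 + L2 (fully extended)
Max reach = 12 + 4
Max reach = 16 m

16 m


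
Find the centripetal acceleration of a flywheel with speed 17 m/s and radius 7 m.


Given: v = 17 m/s, r = 7 m
Using a_c = v^2 / r
a_c = 17^2 / 7
a_c = 289 / 7
a_c = 289/7 m/s^2

289/7 m/s^2


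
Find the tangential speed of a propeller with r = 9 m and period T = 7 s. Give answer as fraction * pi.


Given: radius r = 9 m, period T = 7 s
Using v = 2*pi*r / T
v = 2*pi*9 / 7
v = 18*pi / 7
v = 18/7*pi m/s

18/7*pi m/s


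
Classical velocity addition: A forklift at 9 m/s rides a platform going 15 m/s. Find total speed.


Given: object velocity = 9 m/s, platform velocity = 15 m/s (same direction)
Using classical velocity addition: v_total = v_object + v_platform
v_total = 9 + 15
v_total = 24 m/s

24 m/s


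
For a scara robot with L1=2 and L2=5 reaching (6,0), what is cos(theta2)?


Given: L1 = 2, L2 = 5, target (x, y) = (6, 0)
Using cos(theta2) = (x^2 + y^2 - L1^2 - L2^2) / (2*L1*L2)
x^2 + y^2 = 6^2 + 0 = 36
L1^2 + L2^2 = 4 + 25 = 29
Numerator = 36 - 29 = 7
Denominator = 2*2*5 = 20
cos(theta2) = 7/20 = 7/20

7/20


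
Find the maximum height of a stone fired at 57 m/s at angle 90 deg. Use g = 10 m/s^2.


Given: v0 = 57 m/s, theta = 90 deg, g = 10 m/s^2
sin^2(90) = 1
Using H = v0^2 * sin^2(theta) / (2*g)
H = 57^2 * 1 / (2*10)
H = 3249 * 1 / 20
H = 3249 / 20
H = 3249/20 m

3249/20 m


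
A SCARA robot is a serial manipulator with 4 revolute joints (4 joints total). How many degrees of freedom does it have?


Given: serial robot with 4 revolute joints
DOF contribution per joint type: revolute=1, prismatic=1, spherical=3, fixed=0
DOF = 4*1
DOF = 4

4


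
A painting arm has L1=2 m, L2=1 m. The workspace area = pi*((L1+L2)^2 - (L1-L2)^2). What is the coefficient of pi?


Given: L1 = 2, L2 = 1
(L1+L2)^2 = (3)^2 = 9
(L1-L2)^2 = (1)^2 = 1
Difference = 9 - 1 = 8
This equals 4*L1*L2 = 4*2*1 = 8
Workspace area = 8*pi

8


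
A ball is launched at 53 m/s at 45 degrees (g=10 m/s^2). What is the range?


Given: v0 = 53 m/s, theta = 45 deg, g = 10 m/s^2
sin(2*45) = sin(90) = 1
Using R = v0^2 * sin(2*theta) / g
R = 53^2 * 1 / 10
R = 2809 / 10
R = 2809/10 m

2809/10 m


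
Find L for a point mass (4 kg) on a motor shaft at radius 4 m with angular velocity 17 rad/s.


Given: m = 4 kg, r = 4 m, omega = 17 rad/s
For a point mass: I = m*r^2
I = 4*4^2 = 4*16 = 64
L = I*omega = 64*17
L = 1088 kg*m^2/s

1088 kg*m^2/s


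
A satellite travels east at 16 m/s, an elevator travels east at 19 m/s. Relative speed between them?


Given: v_A = 16 m/s east, v_B = 19 m/s east
Both move in the same direction; relative speed = |v_A - v_B|
|16 - 19| = |-3|
= 3 m/s

3 m/s


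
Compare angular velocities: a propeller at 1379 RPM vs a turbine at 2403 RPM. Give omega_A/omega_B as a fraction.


Given: RPM_A = 1379, RPM_B = 2403
omega = 2*pi*RPM/60, so omega_A/omega_B = RPM_A / RPM_B
omega_A/omega_B = 1379 / 2403
omega_A/omega_B = 1379/2403

1379/2403


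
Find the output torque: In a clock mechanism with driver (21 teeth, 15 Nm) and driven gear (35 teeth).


Given: N1 = 21, N2 = 35, T1 = 15 Nm
Using T2/T1 = N2/N1
T2 = T1 * N2 / N1
T2 = 15 * 35 / 21
T2 = 525 / 21
T2 = 25 Nm

25 Nm


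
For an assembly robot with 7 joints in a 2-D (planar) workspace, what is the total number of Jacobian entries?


Given: task space dimension = 2, joints = 7
Jacobian is a 2 x 7 matrix
Total entries = rows * columns
Total = 2 * 7
Total = 14

14


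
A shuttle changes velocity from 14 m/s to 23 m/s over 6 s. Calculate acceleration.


Given: initial velocity v0 = 14 m/s, final velocity v = 23 m/s, time t = 6 s
Using a = (v - v0) / t
a = (23 - 14) / 6
a = 9 / 6
a = 3/2 m/s^2

3/2 m/s^2


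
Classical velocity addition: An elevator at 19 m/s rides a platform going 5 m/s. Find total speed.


Given: object velocity = 19 m/s, platform velocity = 5 m/s (same direction)
Using classical velocity addition: v_total = v_object + v_platform
v_total = 19 + 5
v_total = 24 m/s

24 m/s


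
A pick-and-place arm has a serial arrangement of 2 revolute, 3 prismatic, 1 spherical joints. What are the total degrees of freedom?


Given: serial robot with 2 revolute, 3 prismatic, 1 spherical joints
DOF contribution per joint type: revolute=1, prismatic=1, spherical=3, fixed=0
DOF = 2*1 + 3*1 + 1*3
DOF = 8

8


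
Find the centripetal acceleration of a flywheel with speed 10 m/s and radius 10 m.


Given: v = 10 m/s, r = 10 m
Using a_c = v^2 / r
a_c = 10^2 / 10
a_c = 100 / 10
a_c = 10 m/s^2

10 m/s^2


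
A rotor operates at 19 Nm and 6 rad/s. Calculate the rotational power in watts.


Given: tau = 19 Nm, omega = 6 rad/s
Using P = tau * omega
P = 19 * 6
P = 114 W

114 W


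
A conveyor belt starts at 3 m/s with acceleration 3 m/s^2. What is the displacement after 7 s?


Given: v0 = 3 m/s, a = 3 m/s^2, t = 7 s
Using s = v0*t + (1/2)*a*t^2
s = 3*7 + (1/2)*3*7^2
s = 21 + (1/2)*147
s = 21 + 147/2
s = 189/2

189/2 m


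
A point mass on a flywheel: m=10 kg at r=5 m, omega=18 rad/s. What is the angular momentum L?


Given: m = 10 kg, r = 5 m, omega = 18 rad/s
For a point mass: I = m*r^2
I = 10*5^2 = 10*25 = 250
L = I*omega = 250*18
L = 4500 kg*m^2/s

4500 kg*m^2/s


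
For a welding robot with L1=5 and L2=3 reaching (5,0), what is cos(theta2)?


Given: L1 = 5, L2 = 3, target (x, y) = (5, 0)
Using cos(theta2) = (x^2 + y^2 - L1^2 - L2^2) / (2*L1*L2)
x^2 + y^2 = 5^2 + 0 = 25
L1^2 + L2^2 = 25 + 9 = 34
Numerator = 25 - 34 = -9
Denominator = 2*5*3 = 30
cos(theta2) = -9/30 = -3/10

-3/10


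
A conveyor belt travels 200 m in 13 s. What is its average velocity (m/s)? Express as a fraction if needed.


Given: distance d = 200 m, time t = 13 s
Using v = d / t
v = 200 / 13
v = 200/13 m/s

200/13 m/s
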